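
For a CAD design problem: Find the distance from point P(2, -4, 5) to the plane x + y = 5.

distance = |a·x₀ + b·y₀ + c·z₀ - d| / √(a² + b² + c²)
  = |1·2 + 1·(-4) + 0·5 - 5| / √(1² + 1² + 0²)
  = |2 - 4 + 0 - 5| / √(1 + 1 + 0)
  = |-7| / √2
  = 7 / 1.414
  ≈ 4.95

4.95


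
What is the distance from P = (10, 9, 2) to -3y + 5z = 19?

distance = |a·x₀ + b·y₀ + c·z₀ - d| / √(a² + b² + c²)
  = |0·10 + (-3)·9 + 5·2 - 19| / √(0² + (-3)² + 5²)
  = |0 - 27 + 10 - 19| / √(0 + 9 + 25)
  = |-36| / √34
  = 36 / 5.831
  ≈ 6.174

6.174


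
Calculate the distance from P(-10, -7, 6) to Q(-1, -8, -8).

d = √[(x₂-x₁)² + (y₂-y₁)² + (z₂-z₁)²]
  = √[9² + (-1)² + (-14)²]
  = √[81 + 1 + 196]
  = √278
  ≈ 16.67

16.67


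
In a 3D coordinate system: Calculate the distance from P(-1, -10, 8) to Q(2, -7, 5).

d = √[(x₂-x₁)² + (y₂-y₁)² + (z₂-z₁)²]
  = √[3² + 3² + (-3)²]
  = √[9 + 9 + 9]
  = √27
  ≈ 5.196

5.196


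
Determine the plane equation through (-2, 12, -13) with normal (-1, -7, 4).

The plane through P with normal n = (a, b, c) satisfies n·(r - P) = 0,
i.e. ax + by + cz = a·x₀ + b·y₀ + c·z₀.
d = (-1)·(-2) + (-7)·12 + 4·(-13)
  = 2 - 84 - 52
  = -134
Equation: -x - 7y + 4z = -134

-x - 7y + 4z = -134


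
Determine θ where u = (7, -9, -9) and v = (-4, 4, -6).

u·v = 7·(-4) + (-9)·4 + (-9)·(-6) = -28 - 36 + 54 = -10
|u| = √(7² + (-9)² + (-9)²) = √211 ≈ 14.53
|v| = √((-4)² + 4² + (-6)²) = √68 ≈ 8.246
cos θ = (u·v)/(|u||v|) = -10/(14.53·8.246) ≈ -0.08348
θ = arccos(-0.08348) ≈ 94.79°

94.79°


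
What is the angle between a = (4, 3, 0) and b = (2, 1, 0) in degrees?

a·b = 4·2 + 3·1 + 0·0 = 8 + 3 + 0 = 11
|a| = √(4² + 3² + 0²) = √25 ≈ 5
|b| = √(2² + 1² + 0²) = √5 ≈ 2.236
cos θ = (a·b)/(|a||b|) = 11/(5·2.236) ≈ 0.9839
θ = arccos(0.9839) ≈ 10.3°

10.3°


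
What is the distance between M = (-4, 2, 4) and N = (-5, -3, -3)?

d = √[(x₂-x₁)² + (y₂-y₁)² + (z₂-z₁)²]
  = √[(-1)² + (-5)² + (-7)²]
  = √[1 + 25 + 49]
  = √75
  ≈ 8.66

8.66


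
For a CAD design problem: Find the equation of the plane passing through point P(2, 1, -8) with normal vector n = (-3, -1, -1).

The plane through P with normal n = (a, b, c) satisfies n·(r - P) = 0,
i.e. ax + by + cz = a·x₀ + b·y₀ + c·z₀.
d = (-3)·2 + (-1)·1 + (-1)·(-8)
  = -6 - 1 + 8
  = 1
Equation: -3x - y - z = 1

-3x - y - z = 1


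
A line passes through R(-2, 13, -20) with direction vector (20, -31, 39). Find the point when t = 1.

P(t) = R + t·d
  = (-2 + 20·1, 13 + (-31)·1, -20 + 39·1)
  = (-2 + 20, 13 - 31, -20 + 39)
  = (18, -18, 19)

(18, -18, 19)


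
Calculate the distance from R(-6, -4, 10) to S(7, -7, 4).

d = √[(x₂-x₁)² + (y₂-y₁)² + (z₂-z₁)²]
  = √[13² + (-3)² + (-6)²]
  = √[169 + 9 + 36]
  = √214
  ≈ 14.63

14.63


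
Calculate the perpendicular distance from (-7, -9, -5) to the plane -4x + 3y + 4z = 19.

distance = |a·x₀ + b·y₀ + c·z₀ - d| / √(a² + b² + c²)
  = |(-4)·(-7) + 3·(-9) + 4·(-5) - 19| / √((-4)² + 3² + 4²)
  = |28 - 27 - 20 - 19| / √(16 + 9 + 16)
  = |-38| / √41
  = 38 / 6.403
  ≈ 5.935

5.935


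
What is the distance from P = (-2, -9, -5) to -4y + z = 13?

distance = |a·x₀ + b·y₀ + c·z₀ - d| / √(a² + b² + c²)
  = |0·(-2) + (-4)·(-9) + 1·(-5) - 13| / √(0² + (-4)² + 1²)
  = |0 + 36 - 5 - 13| / √(0 + 16 + 1)
  = |18| / √17
  = 18 / 4.123
  ≈ 4.366

4.366


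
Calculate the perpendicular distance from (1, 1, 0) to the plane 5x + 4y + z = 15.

distance = |a·x₀ + b·y₀ + c·z₀ - d| / √(a² + b² + c²)
  = |5·1 + 4·1 + 1·0 - 15| / √(5² + 4² + 1²)
  = |5 + 4 + 0 - 15| / √(25 + 16 + 1)
  = |-6| / √42
  = 6 / 6.481
  ≈ 0.9258

0.9258


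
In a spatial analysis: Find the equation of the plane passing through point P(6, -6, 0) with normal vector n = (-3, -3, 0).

The plane through P with normal n = (a, b, c) satisfies n·(r - P) = 0,
i.e. ax + by + cz = a·x₀ + b·y₀ + c·z₀.
d = (-3)·6 + (-3)·(-6) + 0·0
  = -18 + 18 + 0
  = 0
Equation: -3x - 3y = 0

-3x - 3y = 0


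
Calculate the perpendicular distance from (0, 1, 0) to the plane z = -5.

distance = |a·x₀ + b·y₀ + c·z₀ - d| / √(a² + b² + c²)
  = |0·0 + 0·1 + 1·0 - (-5)| / √(0² + 0² + 1²)
  = |0 + 0 + 0 + 5| / √(0 + 0 + 1)
  = |5| / √1
  = 5 / 1
  ≈ 5

5


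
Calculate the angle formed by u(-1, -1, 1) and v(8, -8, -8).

u·v = (-1)·8 + (-1)·(-8) + 1·(-8) = -8 + 8 - 8 = -8
|u| = √((-1)² + (-1)² + 1²) = √3 ≈ 1.732
|v| = √(8² + (-8)² + (-8)²) = √192 ≈ 13.86
cos θ = (u·v)/(|u||v|) = -8/(1.732·13.86) ≈ -0.3333
θ = arccos(-0.3333) ≈ 109.5°

109.5°


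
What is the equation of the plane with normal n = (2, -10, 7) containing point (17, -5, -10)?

The plane through P with normal n = (a, b, c) satisfies n·(r - P) = 0,
i.e. ax + by + cz = a·x₀ + b·y₀ + c·z₀.
d = 2·17 + (-10)·(-5) + 7·(-10)
  = 34 + 50 - 70
  = 14
Equation: 2x - 10y + 7z = 14

2x - 10y + 7z = 14


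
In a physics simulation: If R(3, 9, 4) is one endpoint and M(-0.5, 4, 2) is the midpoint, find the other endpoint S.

S = 2M - R
  = (2·(-0.5) - 3, 2·4 - 9, 2·2 - 4)
  = (-1 - 3, 8 - 9, 4 - 4)
  = (-4, -1, 0)

(-4, -1, 0)


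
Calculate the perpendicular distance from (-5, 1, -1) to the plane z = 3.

distance = |a·x₀ + b·y₀ + c·z₀ - d| / √(a² + b² + c²)
  = |0·(-5) + 0·1 + 1·(-1) - 3| / √(0² + 0² + 1²)
  = |0 + 0 - 1 - 3| / √(0 + 0 + 1)
  = |-4| / √1
  = 4 / 1
  ≈ 4

4


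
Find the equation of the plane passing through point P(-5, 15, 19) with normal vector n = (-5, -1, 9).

The plane through P with normal n = (a, b, c) satisfies n·(r - P) = 0,
i.e. ax + by + cz = a·x₀ + b·y₀ + c·z₀.
d = (-5)·(-5) + (-1)·15 + 9·19
  = 25 - 15 + 171
  = 181
Equation: -5x - y + 9z = 181

-5x - y + 9z = 181


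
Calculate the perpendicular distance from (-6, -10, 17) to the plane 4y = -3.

distance = |a·x₀ + b·y₀ + c·z₀ - d| / √(a² + b² + c²)
  = |0·(-6) + 4·(-10) + 0·17 - (-3)| / √(0² + 4² + 0²)
  = |0 - 40 + 0 + 3| / √(0 + 16 + 0)
  = |-37| / √16
  = 37 / 4
  ≈ 9.25

9.25


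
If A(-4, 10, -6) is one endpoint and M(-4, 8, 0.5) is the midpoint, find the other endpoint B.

B = 2M - A
  = (2·(-4) - (-4), 2·8 - 10, 2·0.5 - (-6))
  = (-8 + 4, 16 - 10, 1 + 6)
  = (-4, 6, 7)

(-4, 6, 7)


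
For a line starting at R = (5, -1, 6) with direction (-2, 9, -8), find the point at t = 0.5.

P(t) = R + t·d
  = (5 + (-2)·0.5, -1 + 9·0.5, 6 + (-8)·0.5)
  = (5 - 1, -1 + 4.5, 6 - 4)
  = (4, 3.5, 2)

(4, 3.5, 2)


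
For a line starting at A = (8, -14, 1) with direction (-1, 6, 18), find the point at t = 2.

P(t) = A + t·d
  = (8 + (-1)·2, -14 + 6·2, 1 + 18·2)
  = (8 - 2, -14 + 12, 1 + 36)
  = (6, -2, 37)

(6, -2, 37)


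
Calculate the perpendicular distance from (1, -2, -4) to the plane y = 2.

distance = |a·x₀ + b·y₀ + c·z₀ - d| / √(a² + b² + c²)
  = |0·1 + 1·(-2) + 0·(-4) - 2| / √(0² + 1² + 0²)
  = |0 - 2 + 0 - 2| / √(0 + 1 + 0)
  = |-4| / √1
  = 4 / 1
  ≈ 4

4


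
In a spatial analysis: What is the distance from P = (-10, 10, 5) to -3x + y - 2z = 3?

distance = |a·x₀ + b·y₀ + c·z₀ - d| / √(a² + b² + c²)
  = |(-3)·(-10) + 1·10 + (-2)·5 - 3| / √((-3)² + 1² + (-2)²)
  = |30 + 10 - 10 - 3| / √(9 + 1 + 4)
  = |27| / √14
  = 27 / 3.742
  ≈ 7.216

7.216


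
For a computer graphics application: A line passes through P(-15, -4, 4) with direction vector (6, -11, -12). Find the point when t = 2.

P(t) = P + t·d
  = (-15 + 6·2, -4 + (-11)·2, 4 + (-12)·2)
  = (-15 + 12, -4 - 22, 4 - 24)
  = (-3, -26, -20)

(-3, -26, -20)


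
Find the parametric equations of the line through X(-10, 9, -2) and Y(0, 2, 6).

Direction vector d = Y - X = (0 + 10, 2 - 9, 6 + 2) = (10, -7, 8)
Parametric form r = X + t·d:
x = -10 + 10t, y = 9 - 7t, z = -2 + 8t

x = -10 + 10t, y = 9 - 7t, z = -2 + 8t


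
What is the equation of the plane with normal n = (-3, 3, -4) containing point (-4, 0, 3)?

The plane through P with normal n = (a, b, c) satisfies n·(r - P) = 0,
i.e. ax + by + cz = a·x₀ + b·y₀ + c·z₀.
d = (-3)·(-4) + 3·0 + (-4)·3
  = 12 + 0 - 12
  = 0
Equation: -3x + 3y - 4z = 0

-3x + 3y - 4z = 0


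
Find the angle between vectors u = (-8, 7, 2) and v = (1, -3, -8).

u·v = (-8)·1 + 7·(-3) + 2·(-8) = -8 - 21 - 16 = -45
|u| = √((-8)² + 7² + 2²) = √117 ≈ 10.82
|v| = √(1² + (-3)² + (-8)²) = √74 ≈ 8.602
cos θ = (u·v)/(|u||v|) = -45/(10.82·8.602) ≈ -0.4836
θ = arccos(-0.4836) ≈ 118.9°

118.9°


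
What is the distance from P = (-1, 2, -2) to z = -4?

distance = |a·x₀ + b·y₀ + c·z₀ - d| / √(a² + b² + c²)
  = |0·(-1) + 0·2 + 1·(-2) - (-4)| / √(0² + 0² + 1²)
  = |0 + 0 - 2 + 4| / √(0 + 0 + 1)
  = |2| / √1
  = 2 / 1
  ≈ 2

2


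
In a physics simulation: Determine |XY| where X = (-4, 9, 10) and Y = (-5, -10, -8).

d = √[(x₂-x₁)² + (y₂-y₁)² + (z₂-z₁)²]
  = √[(-1)² + (-19)² + (-18)²]
  = √[1 + 361 + 324]
  = √686
  ≈ 26.19

26.19


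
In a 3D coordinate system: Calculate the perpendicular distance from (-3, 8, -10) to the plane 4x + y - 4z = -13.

distance = |a·x₀ + b·y₀ + c·z₀ - d| / √(a² + b² + c²)
  = |4·(-3) + 1·8 + (-4)·(-10) - (-13)| / √(4² + 1² + (-4)²)
  = |-12 + 8 + 40 + 13| / √(16 + 1 + 16)
  = |49| / √33
  = 49 / 5.745
  ≈ 8.53

8.53


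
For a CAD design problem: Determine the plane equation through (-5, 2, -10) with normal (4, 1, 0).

The plane through P with normal n = (a, b, c) satisfies n·(r - P) = 0,
i.e. ax + by + cz = a·x₀ + b·y₀ + c·z₀.
d = 4·(-5) + 1·2 + 0·(-10)
  = -20 + 2 + 0
  = -18
Equation: 4x + y = -18

4x + y = -18


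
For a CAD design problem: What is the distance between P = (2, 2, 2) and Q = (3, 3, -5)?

d = √[(x₂-x₁)² + (y₂-y₁)² + (z₂-z₁)²]
  = √[1² + 1² + (-7)²]
  = √[1 + 1 + 49]
  = √51
  ≈ 7.141

7.141


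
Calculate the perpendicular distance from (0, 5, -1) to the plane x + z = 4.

distance = |a·x₀ + b·y₀ + c·z₀ - d| / √(a² + b² + c²)
  = |1·0 + 0·5 + 1·(-1) - 4| / √(1² + 0² + 1²)
  = |0 + 0 - 1 - 4| / √(1 + 0 + 1)
  = |-5| / √2
  = 5 / 1.414
  ≈ 3.536

3.536


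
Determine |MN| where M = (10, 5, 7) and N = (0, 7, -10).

d = √[(x₂-x₁)² + (y₂-y₁)² + (z₂-z₁)²]
  = √[(-10)² + 2² + (-17)²]
  = √[100 + 4 + 289]
  = √393
  ≈ 19.82

19.82


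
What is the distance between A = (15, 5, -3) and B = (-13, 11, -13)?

d = √[(x₂-x₁)² + (y₂-y₁)² + (z₂-z₁)²]
  = √[(-28)² + 6² + (-10)²]
  = √[784 + 36 + 100]
  = √920
  ≈ 30.33

30.33


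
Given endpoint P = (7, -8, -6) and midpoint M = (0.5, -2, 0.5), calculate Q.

Q = 2M - P
  = (2·0.5 - 7, 2·(-2) - (-8), 2·0.5 - (-6))
  = (1 - 7, -4 + 8, 1 + 6)
  = (-6, 4, 7)

(-6, 4, 7)


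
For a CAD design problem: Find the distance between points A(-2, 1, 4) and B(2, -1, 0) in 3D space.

d = √[(x₂-x₁)² + (y₂-y₁)² + (z₂-z₁)²]
  = √[4² + (-2)² + (-4)²]
  = √[16 + 4 + 16]
  = √36
  ≈ 6

6


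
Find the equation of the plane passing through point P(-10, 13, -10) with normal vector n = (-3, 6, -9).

The plane through P with normal n = (a, b, c) satisfies n·(r - P) = 0,
i.e. ax + by + cz = a·x₀ + b·y₀ + c·z₀.
d = (-3)·(-10) + 6·13 + (-9)·(-10)
  = 30 + 78 + 90
  = 198
Equation: -3x + 6y - 9z = 198

-3x + 6y - 9z = 198


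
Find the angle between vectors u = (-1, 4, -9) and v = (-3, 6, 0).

u·v = (-1)·(-3) + 4·6 + (-9)·0 = 3 + 24 + 0 = 27
|u| = √((-1)² + 4² + (-9)²) = √98 ≈ 9.899
|v| = √((-3)² + 6² + 0²) = √45 ≈ 6.708
cos θ = (u·v)/(|u||v|) = 27/(9.899·6.708) ≈ 0.4066
θ = arccos(0.4066) ≈ 66.01°

66.01°


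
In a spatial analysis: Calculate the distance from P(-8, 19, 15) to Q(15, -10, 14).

d = √[(x₂-x₁)² + (y₂-y₁)² + (z₂-z₁)²]
  = √[23² + (-29)² + (-1)²]
  = √[529 + 841 + 1]
  = √1371
  ≈ 37.03

37.03


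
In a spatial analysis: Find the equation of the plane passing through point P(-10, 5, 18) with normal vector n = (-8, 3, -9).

The plane through P with normal n = (a, b, c) satisfies n·(r - P) = 0,
i.e. ax + by + cz = a·x₀ + b·y₀ + c·z₀.
d = (-8)·(-10) + 3·5 + (-9)·18
  = 80 + 15 - 162
  = -67
Equation: -8x + 3y - 9z = -67

-8x + 3y - 9z = -67


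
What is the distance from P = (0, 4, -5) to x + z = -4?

distance = |a·x₀ + b·y₀ + c·z₀ - d| / √(a² + b² + c²)
  = |1·0 + 0·4 + 1·(-5) - (-4)| / √(1² + 0² + 1²)
  = |0 + 0 - 5 + 4| / √(1 + 0 + 1)
  = |-1| / √2
  = 1 / 1.414
  ≈ 0.7071

0.7071


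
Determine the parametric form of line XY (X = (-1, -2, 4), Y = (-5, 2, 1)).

Direction vector d = Y - X = (-5 + 1, 2 + 2, 1 - 4) = (-4, 4, -3)
Parametric form r = X + t·d:
x = -1 - 4t, y = -2 + 4t, z = 4 - 3t

x = -1 - 4t, y = -2 + 4t, z = 4 - 3t


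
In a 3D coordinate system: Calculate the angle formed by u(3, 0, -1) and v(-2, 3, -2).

u·v = 3·(-2) + 0·3 + (-1)·(-2) = -6 + 0 + 2 = -4
|u| = √(3² + 0² + (-1)²) = √10 ≈ 3.162
|v| = √((-2)² + 3² + (-2)²) = √17 ≈ 4.123
cos θ = (u·v)/(|u||v|) = -4/(3.162·4.123) ≈ -0.3068
θ = arccos(-0.3068) ≈ 107.9°

107.9°


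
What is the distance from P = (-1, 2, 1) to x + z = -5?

distance = |a·x₀ + b·y₀ + c·z₀ - d| / √(a² + b² + c²)
  = |1·(-1) + 0·2 + 1·1 - (-5)| / √(1² + 0² + 1²)
  = |-1 + 0 + 1 + 5| / √(1 + 0 + 1)
  = |5| / √2
  = 5 / 1.414
  ≈ 3.536

3.536


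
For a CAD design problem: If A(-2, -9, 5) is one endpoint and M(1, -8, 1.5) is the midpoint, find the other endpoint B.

B = 2M - A
  = (2·1 - (-2), 2·(-8) - (-9), 2·1.5 - 5)
  = (2 + 2, -16 + 9, 3 - 5)
  = (4, -7, -2)

(4, -7, -2)


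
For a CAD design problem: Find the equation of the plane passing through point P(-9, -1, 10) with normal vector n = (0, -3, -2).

The plane through P with normal n = (a, b, c) satisfies n·(r - P) = 0,
i.e. ax + by + cz = a·x₀ + b·y₀ + c·z₀.
d = 0·(-9) + (-3)·(-1) + (-2)·10
  = 0 + 3 - 20
  = -17
Equation: -3y - 2z = -17

-3y - 2z = -17


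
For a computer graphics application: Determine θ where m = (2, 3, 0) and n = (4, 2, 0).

m·n = 2·4 + 3·2 + 0·0 = 8 + 6 + 0 = 14
|m| = √(2² + 3² + 0²) = √13 ≈ 3.606
|n| = √(4² + 2² + 0²) = √20 ≈ 4.472
cos θ = (m·n)/(|m||n|) = 14/(3.606·4.472) ≈ 0.8682
θ = arccos(0.8682) ≈ 29.74°

29.74°


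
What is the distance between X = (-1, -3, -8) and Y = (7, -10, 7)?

d = √[(x₂-x₁)² + (y₂-y₁)² + (z₂-z₁)²]
  = √[8² + (-7)² + 15²]
  = √[64 + 49 + 225]
  = √338
  ≈ 18.38

18.38


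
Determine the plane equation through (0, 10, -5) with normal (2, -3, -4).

The plane through P with normal n = (a, b, c) satisfies n·(r - P) = 0,
i.e. ax + by + cz = a·x₀ + b·y₀ + c·z₀.
d = 2·0 + (-3)·10 + (-4)·(-5)
  = 0 - 30 + 20
  = -10
Equation: 2x - 3y - 4z = -10

2x - 3y - 4z = -10


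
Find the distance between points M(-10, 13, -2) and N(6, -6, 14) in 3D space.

d = √[(x₂-x₁)² + (y₂-y₁)² + (z₂-z₁)²]
  = √[16² + (-19)² + 16²]
  = √[256 + 361 + 256]
  = √873
  ≈ 29.55

29.55


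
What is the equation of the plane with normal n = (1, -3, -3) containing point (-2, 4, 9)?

The plane through P with normal n = (a, b, c) satisfies n·(r - P) = 0,
i.e. ax + by + cz = a·x₀ + b·y₀ + c·z₀.
d = 1·(-2) + (-3)·4 + (-3)·9
  = -2 - 12 - 27
  = -41
Equation: x - 3y - 3z = -41

x - 3y - 3z = -41


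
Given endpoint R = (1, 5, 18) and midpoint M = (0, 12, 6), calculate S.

S = 2M - R
  = (2·0 - 1, 2·12 - 5, 2·6 - 18)
  = (0 - 1, 24 - 5, 12 - 18)
  = (-1, 19, -6)

(-1, 19, -6)


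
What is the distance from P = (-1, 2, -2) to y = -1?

distance = |a·x₀ + b·y₀ + c·z₀ - d| / √(a² + b² + c²)
  = |0·(-1) + 1·2 + 0·(-2) - (-1)| / √(0² + 1² + 0²)
  = |0 + 2 + 0 + 1| / √(0 + 1 + 0)
  = |3| / √1
  = 3 / 1
  ≈ 3

3


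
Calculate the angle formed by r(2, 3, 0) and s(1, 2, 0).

r·s = 2·1 + 3·2 + 0·0 = 2 + 6 + 0 = 8
|r| = √(2² + 3² + 0²) = √13 ≈ 3.606
|s| = √(1² + 2² + 0²) = √5 ≈ 2.236
cos θ = (r·s)/(|r||s|) = 8/(3.606·2.236) ≈ 0.9923
θ = arccos(0.9923) ≈ 7.125°

7.125°


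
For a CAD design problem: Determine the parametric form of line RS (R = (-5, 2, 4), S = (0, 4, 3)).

Direction vector d = S - R = (0 + 5, 4 - 2, 3 - 4) = (5, 2, -1)
Parametric form r = R + t·d:
x = -5 + 5t, y = 2 + 2t, z = 4 - t

x = -5 + 5t, y = 2 + 2t, z = 4 - t


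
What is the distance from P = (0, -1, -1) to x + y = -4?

distance = |a·x₀ + b·y₀ + c·z₀ - d| / √(a² + b² + c²)
  = |1·0 + 1·(-1) + 0·(-1) - (-4)| / √(1² + 1² + 0²)
  = |0 - 1 + 0 + 4| / √(1 + 1 + 0)
  = |3| / √2
  = 3 / 1.414
  ≈ 2.121

2.121


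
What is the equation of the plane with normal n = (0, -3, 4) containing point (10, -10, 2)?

The plane through P with normal n = (a, b, c) satisfies n·(r - P) = 0,
i.e. ax + by + cz = a·x₀ + b·y₀ + c·z₀.
d = 0·10 + (-3)·(-10) + 4·2
  = 0 + 30 + 8
  = 38
Equation: -3y + 4z = 38

-3y + 4z = 38


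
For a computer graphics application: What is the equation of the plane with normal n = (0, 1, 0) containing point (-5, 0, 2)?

The plane through P with normal n = (a, b, c) satisfies n·(r - P) = 0,
i.e. ax + by + cz = a·x₀ + b·y₀ + c·z₀.
d = 0·(-5) + 1·0 + 0·2
  = 0 + 0 + 0
  = 0
Equation: y = 0

y = 0


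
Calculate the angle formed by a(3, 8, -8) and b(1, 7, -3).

a·b = 3·1 + 8·7 + (-8)·(-3) = 3 + 56 + 24 = 83
|a| = √(3² + 8² + (-8)²) = √137 ≈ 11.7
|b| = √(1² + 7² + (-3)²) = √59 ≈ 7.681
cos θ = (a·b)/(|a||b|) = 83/(11.7·7.681) ≈ 0.9232
θ = arccos(0.9232) ≈ 22.6°

22.6°


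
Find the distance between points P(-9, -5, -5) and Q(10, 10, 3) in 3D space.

d = √[(x₂-x₁)² + (y₂-y₁)² + (z₂-z₁)²]
  = √[19² + 15² + 8²]
  = √[361 + 225 + 64]
  = √650
  ≈ 25.5

25.5


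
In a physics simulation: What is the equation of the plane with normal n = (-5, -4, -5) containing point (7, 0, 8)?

The plane through P with normal n = (a, b, c) satisfies n·(r - P) = 0,
i.e. ax + by + cz = a·x₀ + b·y₀ + c·z₀.
d = (-5)·7 + (-4)·0 + (-5)·8
  = -35 + 0 - 40
  = -75
Equation: -5x - 4y - 5z = -75

-5x - 4y - 5z = -75


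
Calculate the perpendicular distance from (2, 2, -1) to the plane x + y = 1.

distance = |a·x₀ + b·y₀ + c·z₀ - d| / √(a² + b² + c²)
  = |1·2 + 1·2 + 0·(-1) - 1| / √(1² + 1² + 0²)
  = |2 + 2 + 0 - 1| / √(1 + 1 + 0)
  = |3| / √2
  = 3 / 1.414
  ≈ 2.121

2.121


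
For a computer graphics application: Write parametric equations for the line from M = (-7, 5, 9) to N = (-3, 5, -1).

Direction vector d = N - M = (-3 + 7, 5 - 5, -1 - 9) = (4, 0, -10)
Parametric form r = M + t·d:
x = -7 + 4t, y = 5, z = 9 - 10t

x = -7 + 4t, y = 5, z = 9 - 10t


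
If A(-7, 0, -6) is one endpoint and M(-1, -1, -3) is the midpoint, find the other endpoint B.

B = 2M - A
  = (2·(-1) - (-7), 2·(-1) - 0, 2·(-3) - (-6))
  = (-2 + 7, -2 + 0, -6 + 6)
  = (5, -2, 0)

(5, -2, 0)


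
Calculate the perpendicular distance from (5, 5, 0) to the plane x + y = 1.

distance = |a·x₀ + b·y₀ + c·z₀ - d| / √(a² + b² + c²)
  = |1·5 + 1·5 + 0·0 - 1| / √(1² + 1² + 0²)
  = |5 + 5 + 0 - 1| / √(1 + 1 + 0)
  = |9| / √2
  = 9 / 1.414
  ≈ 6.364

6.364


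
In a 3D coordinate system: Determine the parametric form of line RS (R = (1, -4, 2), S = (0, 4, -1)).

Direction vector d = S - R = (0 - 1, 4 + 4, -1 - 2) = (-1, 8, -3)
Parametric form r = R + t·d:
x = 1 - t, y = -4 + 8t, z = 2 - 3t

x = 1 - t, y = -4 + 8t, z = 2 - 3t


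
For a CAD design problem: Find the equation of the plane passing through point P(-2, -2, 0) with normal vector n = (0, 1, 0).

The plane through P with normal n = (a, b, c) satisfies n·(r - P) = 0,
i.e. ax + by + cz = a·x₀ + b·y₀ + c·z₀.
d = 0·(-2) + 1·(-2) + 0·0
  = 0 - 2 + 0
  = -2
Equation: y = -2

y = -2


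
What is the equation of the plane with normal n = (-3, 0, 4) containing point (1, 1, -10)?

The plane through P with normal n = (a, b, c) satisfies n·(r - P) = 0,
i.e. ax + by + cz = a·x₀ + b·y₀ + c·z₀.
d = (-3)·1 + 0·1 + 4·(-10)
  = -3 + 0 - 40
  = -43
Equation: -3x + 4z = -43

-3x + 4z = -43


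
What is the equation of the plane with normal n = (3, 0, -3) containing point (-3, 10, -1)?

The plane through P with normal n = (a, b, c) satisfies n·(r - P) = 0,
i.e. ax + by + cz = a·x₀ + b·y₀ + c·z₀.
d = 3·(-3) + 0·10 + (-3)·(-1)
  = -9 + 0 + 3
  = -6
Equation: 3x - 3z = -6

3x - 3z = -6


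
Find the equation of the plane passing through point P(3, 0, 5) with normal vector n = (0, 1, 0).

The plane through P with normal n = (a, b, c) satisfies n·(r - P) = 0,
i.e. ax + by + cz = a·x₀ + b·y₀ + c·z₀.
d = 0·3 + 1·0 + 0·5
  = 0 + 0 + 0
  = 0
Equation: y = 0

y = 0


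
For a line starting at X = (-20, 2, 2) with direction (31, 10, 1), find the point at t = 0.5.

P(t) = X + t·d
  = (-20 + 31·0.5, 2 + 10·0.5, 2 + 1·0.5)
  = (-20 + 15.5, 2 + 5, 2 + 0.5)
  = (-4.5, 7, 2.5)

(-4.5, 7, 2.5)


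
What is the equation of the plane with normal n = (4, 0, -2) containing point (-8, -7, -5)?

The plane through P with normal n = (a, b, c) satisfies n·(r - P) = 0,
i.e. ax + by + cz = a·x₀ + b·y₀ + c·z₀.
d = 4·(-8) + 0·(-7) + (-2)·(-5)
  = -32 + 0 + 10
  = -22
Equation: 4x - 2z = -22

4x - 2z = -22


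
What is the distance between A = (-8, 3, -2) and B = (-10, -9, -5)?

d = √[(x₂-x₁)² + (y₂-y₁)² + (z₂-z₁)²]
  = √[(-2)² + (-12)² + (-3)²]
  = √[4 + 144 + 9]
  = √157
  ≈ 12.53

12.53


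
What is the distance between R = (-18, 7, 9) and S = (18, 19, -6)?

d = √[(x₂-x₁)² + (y₂-y₁)² + (z₂-z₁)²]
  = √[36² + 12² + (-15)²]
  = √[1296 + 144 + 225]
  = √1665
  ≈ 40.8

40.8


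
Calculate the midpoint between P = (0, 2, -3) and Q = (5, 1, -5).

M = ((x₁+x₂)/2, (y₁+y₂)/2, (z₁+z₂)/2)
  = ((0 + 5)/2, (2 + 1)/2, (-3 - 5)/2)
  = (5/2, 3/2, -8/2)
  = (2.5, 1.5, -4)

(2.5, 1.5, -4)


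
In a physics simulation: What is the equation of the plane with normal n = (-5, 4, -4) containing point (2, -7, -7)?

The plane through P with normal n = (a, b, c) satisfies n·(r - P) = 0,
i.e. ax + by + cz = a·x₀ + b·y₀ + c·z₀.
d = (-5)·2 + 4·(-7) + (-4)·(-7)
  = -10 - 28 + 28
  = -10
Equation: -5x + 4y - 4z = -10

-5x + 4y - 4z = -10


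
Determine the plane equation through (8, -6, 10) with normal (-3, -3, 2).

The plane through P with normal n = (a, b, c) satisfies n·(r - P) = 0,
i.e. ax + by + cz = a·x₀ + b·y₀ + c·z₀.
d = (-3)·8 + (-3)·(-6) + 2·10
  = -24 + 18 + 20
  = 14
Equation: -3x - 3y + 2z = 14

-3x - 3y + 2z = 14


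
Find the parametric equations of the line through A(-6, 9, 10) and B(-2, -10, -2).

Direction vector d = B - A = (-2 + 6, -10 - 9, -2 - 10) = (4, -19, -12)
Parametric form r = A + t·d:
x = -6 + 4t, y = 9 - 19t, z = 10 - 12t

x = -6 + 4t, y = 9 - 19t, z = 10 - 12t


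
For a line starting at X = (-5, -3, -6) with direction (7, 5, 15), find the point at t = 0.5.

P(t) = X + t·d
  = (-5 + 7·0.5, -3 + 5·0.5, -6 + 15·0.5)
  = (-5 + 3.5, -3 + 2.5, -6 + 7.5)
  = (-1.5, -0.5, 1.5)

(-1.5, -0.5, 1.5)


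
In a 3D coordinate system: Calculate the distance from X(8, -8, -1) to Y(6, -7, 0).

d = √[(x₂-x₁)² + (y₂-y₁)² + (z₂-z₁)²]
  = √[(-2)² + 1² + 1²]
  = √[4 + 1 + 1]
  = √6
  ≈ 2.449

2.449


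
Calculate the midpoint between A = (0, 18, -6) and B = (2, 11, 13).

M = ((x₁+x₂)/2, (y₁+y₂)/2, (z₁+z₂)/2)
  = ((0 + 2)/2, (18 + 11)/2, (-6 + 13)/2)
  = (2/2, 29/2, 7/2)
  = (1, 14.5, 3.5)

(1, 14.5, 3.5)


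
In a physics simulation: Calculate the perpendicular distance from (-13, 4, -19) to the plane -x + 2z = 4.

distance = |a·x₀ + b·y₀ + c·z₀ - d| / √(a² + b² + c²)
  = |(-1)·(-13) + 0·4 + 2·(-19) - 4| / √((-1)² + 0² + 2²)
  = |13 + 0 - 38 - 4| / √(1 + 0 + 4)
  = |-29| / √5
  = 29 / 2.236
  ≈ 12.97

12.97


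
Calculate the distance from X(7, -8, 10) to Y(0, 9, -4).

d = √[(x₂-x₁)² + (y₂-y₁)² + (z₂-z₁)²]
  = √[(-7)² + 17² + (-14)²]
  = √[49 + 289 + 196]
  = √534
  ≈ 23.11

23.11


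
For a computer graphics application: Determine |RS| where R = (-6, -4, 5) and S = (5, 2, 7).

d = √[(x₂-x₁)² + (y₂-y₁)² + (z₂-z₁)²]
  = √[11² + 6² + 2²]
  = √[121 + 36 + 4]
  = √161
  ≈ 12.69

12.69


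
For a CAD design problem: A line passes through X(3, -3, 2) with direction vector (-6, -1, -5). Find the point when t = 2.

P(t) = X + t·d
  = (3 + (-6)·2, -3 + (-1)·2, 2 + (-5)·2)
  = (3 - 12, -3 - 2, 2 - 10)
  = (-9, -5, -8)

(-9, -5, -8)


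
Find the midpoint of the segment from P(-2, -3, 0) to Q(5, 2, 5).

M = ((x₁+x₂)/2, (y₁+y₂)/2, (z₁+z₂)/2)
  = ((-2 + 5)/2, (-3 + 2)/2, (0 + 5)/2)
  = (3/2, -1/2, 5/2)
  = (1.5, -0.5, 2.5)

(1.5, -0.5, 2.5)


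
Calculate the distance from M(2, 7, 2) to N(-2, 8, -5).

d = √[(x₂-x₁)² + (y₂-y₁)² + (z₂-z₁)²]
  = √[(-4)² + 1² + (-7)²]
  = √[16 + 1 + 49]
  = √66
  ≈ 8.124

8.124


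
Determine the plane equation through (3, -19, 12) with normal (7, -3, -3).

The plane through P with normal n = (a, b, c) satisfies n·(r - P) = 0,
i.e. ax + by + cz = a·x₀ + b·y₀ + c·z₀.
d = 7·3 + (-3)·(-19) + (-3)·12
  = 21 + 57 - 36
  = 42
Equation: 7x - 3y - 3z = 42

7x - 3y - 3z = 42


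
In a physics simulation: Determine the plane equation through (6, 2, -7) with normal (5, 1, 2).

The plane through P with normal n = (a, b, c) satisfies n·(r - P) = 0,
i.e. ax + by + cz = a·x₀ + b·y₀ + c·z₀.
d = 5·6 + 1·2 + 2·(-7)
  = 30 + 2 - 14
  = 18
Equation: 5x + y + 2z = 18

5x + y + 2z = 18


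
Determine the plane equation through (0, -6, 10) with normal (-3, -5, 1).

The plane through P with normal n = (a, b, c) satisfies n·(r - P) = 0,
i.e. ax + by + cz = a·x₀ + b·y₀ + c·z₀.
d = (-3)·0 + (-5)·(-6) + 1·10
  = 0 + 30 + 10
  = 40
Equation: -3x - 5y + z = 40

-3x - 5y + z = 40


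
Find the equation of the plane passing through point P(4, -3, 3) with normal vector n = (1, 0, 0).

The plane through P with normal n = (a, b, c) satisfies n·(r - P) = 0,
i.e. ax + by + cz = a·x₀ + b·y₀ + c·z₀.
d = 1·4 + 0·(-3) + 0·3
  = 4 + 0 + 0
  = 4
Equation: x = 4

x = 4


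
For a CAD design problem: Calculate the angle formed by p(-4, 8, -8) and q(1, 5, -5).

p·q = (-4)·1 + 8·5 + (-8)·(-5) = -4 + 40 + 40 = 76
|p| = √((-4)² + 8² + (-8)²) = √144 ≈ 12
|q| = √(1² + 5² + (-5)²) = √51 ≈ 7.141
cos θ = (p·q)/(|p||q|) = 76/(12·7.141) ≈ 0.8868
θ = arccos(0.8868) ≈ 27.52°

27.52°


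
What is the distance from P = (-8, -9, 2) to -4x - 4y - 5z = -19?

distance = |a·x₀ + b·y₀ + c·z₀ - d| / √(a² + b² + c²)
  = |(-4)·(-8) + (-4)·(-9) + (-5)·2 - (-19)| / √((-4)² + (-4)² + (-5)²)
  = |32 + 36 - 10 + 19| / √(16 + 16 + 25)
  = |77| / √57
  = 77 / 7.55
  ≈ 10.2

10.2


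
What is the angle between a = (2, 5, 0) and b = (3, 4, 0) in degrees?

a·b = 2·3 + 5·4 + 0·0 = 6 + 20 + 0 = 26
|a| = √(2² + 5² + 0²) = √29 ≈ 5.385
|b| = √(3² + 4² + 0²) = √25 ≈ 5
cos θ = (a·b)/(|a||b|) = 26/(5.385·5) ≈ 0.9656
θ = arccos(0.9656) ≈ 15.07°

15.07°


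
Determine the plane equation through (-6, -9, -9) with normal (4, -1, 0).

The plane through P with normal n = (a, b, c) satisfies n·(r - P) = 0,
i.e. ax + by + cz = a·x₀ + b·y₀ + c·z₀.
d = 4·(-6) + (-1)·(-9) + 0·(-9)
  = -24 + 9 + 0
  = -15
Equation: 4x - y = -15

4x - y = -15


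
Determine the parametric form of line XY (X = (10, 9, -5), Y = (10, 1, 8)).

Direction vector d = Y - X = (10 - 10, 1 - 9, 8 + 5) = (0, -8, 13)
Parametric form r = X + t·d:
x = 10, y = 9 - 8t, z = -5 + 13t

x = 10, y = 9 - 8t, z = -5 + 13t


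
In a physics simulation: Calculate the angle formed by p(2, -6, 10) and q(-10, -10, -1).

p·q = 2·(-10) + (-6)·(-10) + 10·(-1) = -20 + 60 - 10 = 30
|p| = √(2² + (-6)² + 10²) = √140 ≈ 11.83
|q| = √((-10)² + (-10)² + (-1)²) = √201 ≈ 14.18
cos θ = (p·q)/(|p||q|) = 30/(11.83·14.18) ≈ 0.1788
θ = arccos(0.1788) ≈ 79.7°

79.7°


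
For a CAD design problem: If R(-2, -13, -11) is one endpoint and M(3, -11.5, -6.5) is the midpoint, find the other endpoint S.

S = 2M - R
  = (2·3 - (-2), 2·(-11.5) - (-13), 2·(-6.5) - (-11))
  = (6 + 2, -23 + 13, -13 + 11)
  = (8, -10, -2)

(8, -10, -2)


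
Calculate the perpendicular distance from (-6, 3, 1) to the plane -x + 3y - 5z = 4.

distance = |a·x₀ + b·y₀ + c·z₀ - d| / √(a² + b² + c²)
  = |(-1)·(-6) + 3·3 + (-5)·1 - 4| / √((-1)² + 3² + (-5)²)
  = |6 + 9 - 5 - 4| / √(1 + 9 + 25)
  = |6| / √35
  = 6 / 5.916
  ≈ 1.014

1.014


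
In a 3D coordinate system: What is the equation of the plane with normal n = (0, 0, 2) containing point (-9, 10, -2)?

The plane through P with normal n = (a, b, c) satisfies n·(r - P) = 0,
i.e. ax + by + cz = a·x₀ + b·y₀ + c·z₀.
d = 0·(-9) + 0·10 + 2·(-2)
  = 0 + 0 - 4
  = -4
Equation: 2z = -4

2z = -4


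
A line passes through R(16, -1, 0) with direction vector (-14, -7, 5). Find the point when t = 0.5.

P(t) = R + t·d
  = (16 + (-14)·0.5, -1 + (-7)·0.5, 0 + 5·0.5)
  = (16 - 7, -1 - 3.5, 0 + 2.5)
  = (9, -4.5, 2.5)

(9, -4.5, 2.5)


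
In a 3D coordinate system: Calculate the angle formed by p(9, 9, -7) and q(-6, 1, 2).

p·q = 9·(-6) + 9·1 + (-7)·2 = -54 + 9 - 14 = -59
|p| = √(9² + 9² + (-7)²) = √211 ≈ 14.53
|q| = √((-6)² + 1² + 2²) = √41 ≈ 6.403
cos θ = (p·q)/(|p||q|) = -59/(14.53·6.403) ≈ -0.6343
θ = arccos(-0.6343) ≈ 129.4°

129.4°


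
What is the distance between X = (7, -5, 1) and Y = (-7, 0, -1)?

d = √[(x₂-x₁)² + (y₂-y₁)² + (z₂-z₁)²]
  = √[(-14)² + 5² + (-2)²]
  = √[196 + 25 + 4]
  = √225
  ≈ 15

15


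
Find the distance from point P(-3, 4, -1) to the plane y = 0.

distance = |a·x₀ + b·y₀ + c·z₀ - d| / √(a² + b² + c²)
  = |0·(-3) + 1·4 + 0·(-1) - 0| / √(0² + 1² + 0²)
  = |0 + 4 + 0 + 0| / √(0 + 1 + 0)
  = |4| / √1
  = 4 / 1
  ≈ 4

4


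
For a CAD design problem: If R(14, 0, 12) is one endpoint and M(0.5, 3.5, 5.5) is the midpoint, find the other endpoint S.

S = 2M - R
  = (2·0.5 - 14, 2·3.5 - 0, 2·5.5 - 12)
  = (1 - 14, 7 + 0, 11 - 12)
  = (-13, 7, -1)

(-13, 7, -1)


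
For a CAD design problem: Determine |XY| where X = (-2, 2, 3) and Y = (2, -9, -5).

d = √[(x₂-x₁)² + (y₂-y₁)² + (z₂-z₁)²]
  = √[4² + (-11)² + (-8)²]
  = √[16 + 121 + 64]
  = √201
  ≈ 14.18

14.18


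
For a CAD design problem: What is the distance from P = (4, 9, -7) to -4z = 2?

distance = |a·x₀ + b·y₀ + c·z₀ - d| / √(a² + b² + c²)
  = |0·4 + 0·9 + (-4)·(-7) - 2| / √(0² + 0² + (-4)²)
  = |0 + 0 + 28 - 2| / √(0 + 0 + 16)
  = |26| / √16
  = 26 / 4
  ≈ 6.5

6.5


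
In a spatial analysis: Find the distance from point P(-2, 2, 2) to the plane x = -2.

distance = |a·x₀ + b·y₀ + c·z₀ - d| / √(a² + b² + c²)
  = |1·(-2) + 0·2 + 0·2 - (-2)| / √(1² + 0² + 0²)
  = |-2 + 0 + 0 + 2| / √(1 + 0 + 0)
  = |0| / √1
  = 0 / 1
  ≈ 0

0


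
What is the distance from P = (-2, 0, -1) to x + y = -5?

distance = |a·x₀ + b·y₀ + c·z₀ - d| / √(a² + b² + c²)
  = |1·(-2) + 1·0 + 0·(-1) - (-5)| / √(1² + 1² + 0²)
  = |-2 + 0 + 0 + 5| / √(1 + 1 + 0)
  = |3| / √2
  = 3 / 1.414
  ≈ 2.121

2.121


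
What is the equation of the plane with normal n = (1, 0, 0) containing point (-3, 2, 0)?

The plane through P with normal n = (a, b, c) satisfies n·(r - P) = 0,
i.e. ax + by + cz = a·x₀ + b·y₀ + c·z₀.
d = 1·(-3) + 0·2 + 0·0
  = -3 + 0 + 0
  = -3
Equation: x = -3

x = -3


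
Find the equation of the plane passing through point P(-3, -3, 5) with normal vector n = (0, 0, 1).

The plane through P with normal n = (a, b, c) satisfies n·(r - P) = 0,
i.e. ax + by + cz = a·x₀ + b·y₀ + c·z₀.
d = 0·(-3) + 0·(-3) + 1·5
  = 0 + 0 + 5
  = 5
Equation: z = 5

z = 5


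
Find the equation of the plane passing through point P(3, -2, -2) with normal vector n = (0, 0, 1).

The plane through P with normal n = (a, b, c) satisfies n·(r - P) = 0,
i.e. ax + by + cz = a·x₀ + b·y₀ + c·z₀.
d = 0·3 + 0·(-2) + 1·(-2)
  = 0 + 0 - 2
  = -2
Equation: z = -2

z = -2


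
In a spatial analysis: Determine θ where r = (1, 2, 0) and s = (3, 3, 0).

r·s = 1·3 + 2·3 + 0·0 = 3 + 6 + 0 = 9
|r| = √(1² + 2² + 0²) = √5 ≈ 2.236
|s| = √(3² + 3² + 0²) = √18 ≈ 4.243
cos θ = (r·s)/(|r||s|) = 9/(2.236·4.243) ≈ 0.9487
θ = arccos(0.9487) ≈ 18.43°

18.43°


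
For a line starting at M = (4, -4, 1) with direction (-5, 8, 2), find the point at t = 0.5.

P(t) = M + t·d
  = (4 + (-5)·0.5, -4 + 8·0.5, 1 + 2·0.5)
  = (4 - 2.5, -4 + 4, 1 + 1)
  = (1.5, 0, 2)

(1.5, 0, 2)


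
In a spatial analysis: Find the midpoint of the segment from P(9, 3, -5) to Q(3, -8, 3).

M = ((x₁+x₂)/2, (y₁+y₂)/2, (z₁+z₂)/2)
  = ((9 + 3)/2, (3 - 8)/2, (-5 + 3)/2)
  = (12/2, -5/2, -2/2)
  = (6, -2.5, -1)

(6, -2.5, -1)


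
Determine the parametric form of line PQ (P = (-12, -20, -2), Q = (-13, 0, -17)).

Direction vector d = Q - P = (-13 + 12, 0 + 20, -17 + 2) = (-1, 20, -15)
Parametric form r = P + t·d:
x = -12 - t, y = -20 + 20t, z = -2 - 15t

x = -12 - t, y = -20 + 20t, z = -2 - 15t


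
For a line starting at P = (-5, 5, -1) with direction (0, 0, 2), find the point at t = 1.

P(t) = P + t·d
  = (-5 + 0·1, 5 + 0·1, -1 + 2·1)
  = (-5 + 0, 5 + 0, -1 + 2)
  = (-5, 5, 1)

(-5, 5, 1)


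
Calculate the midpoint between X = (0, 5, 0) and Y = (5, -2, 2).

M = ((x₁+x₂)/2, (y₁+y₂)/2, (z₁+z₂)/2)
  = ((0 + 5)/2, (5 - 2)/2, (0 + 2)/2)
  = (5/2, 3/2, 2/2)
  = (2.5, 1.5, 1)

(2.5, 1.5, 1)


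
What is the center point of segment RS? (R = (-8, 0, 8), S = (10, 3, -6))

M = ((x₁+x₂)/2, (y₁+y₂)/2, (z₁+z₂)/2)
  = ((-8 + 10)/2, (0 + 3)/2, (8 - 6)/2)
  = (2/2, 3/2, 2/2)
  = (1, 1.5, 1)

(1, 1.5, 1)


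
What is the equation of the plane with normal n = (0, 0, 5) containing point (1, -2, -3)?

The plane through P with normal n = (a, b, c) satisfies n·(r - P) = 0,
i.e. ax + by + cz = a·x₀ + b·y₀ + c·z₀.
d = 0·1 + 0·(-2) + 5·(-3)
  = 0 + 0 - 15
  = -15
Equation: 5z = -15

5z = -15


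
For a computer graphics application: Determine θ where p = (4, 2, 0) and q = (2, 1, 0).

p·q = 4·2 + 2·1 + 0·0 = 8 + 2 + 0 = 10
|p| = √(4² + 2² + 0²) = √20 ≈ 4.472
|q| = √(2² + 1² + 0²) = √5 ≈ 2.236
cos θ = (p·q)/(|p||q|) = 10/(4.472·2.236) ≈ 1
θ = arccos(1) ≈ 0°

0°


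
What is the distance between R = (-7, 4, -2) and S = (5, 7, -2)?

d = √[(x₂-x₁)² + (y₂-y₁)² + (z₂-z₁)²]
  = √[12² + 3² + 0²]
  = √[144 + 9 + 0]
  = √153
  ≈ 12.37

12.37


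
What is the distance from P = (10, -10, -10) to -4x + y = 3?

distance = |a·x₀ + b·y₀ + c·z₀ - d| / √(a² + b² + c²)
  = |(-4)·10 + 1·(-10) + 0·(-10) - 3| / √((-4)² + 1² + 0²)
  = |-40 - 10 + 0 - 3| / √(16 + 1 + 0)
  = |-53| / √17
  = 53 / 4.123
  ≈ 12.85

12.85


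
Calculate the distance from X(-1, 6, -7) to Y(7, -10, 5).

d = √[(x₂-x₁)² + (y₂-y₁)² + (z₂-z₁)²]
  = √[8² + (-16)² + 12²]
  = √[64 + 256 + 144]
  = √464
  ≈ 21.54

21.54


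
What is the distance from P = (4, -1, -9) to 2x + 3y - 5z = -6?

distance = |a·x₀ + b·y₀ + c·z₀ - d| / √(a² + b² + c²)
  = |2·4 + 3·(-1) + (-5)·(-9) - (-6)| / √(2² + 3² + (-5)²)
  = |8 - 3 + 45 + 6| / √(4 + 9 + 25)
  = |56| / √38
  = 56 / 6.164
  ≈ 9.084

9.084


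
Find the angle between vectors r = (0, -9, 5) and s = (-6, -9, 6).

r·s = 0·(-6) + (-9)·(-9) + 5·6 = 0 + 81 + 30 = 111
|r| = √(0² + (-9)² + 5²) = √106 ≈ 10.3
|s| = √((-6)² + (-9)² + 6²) = √153 ≈ 12.37
cos θ = (r·s)/(|r||s|) = 111/(10.3·12.37) ≈ 0.8716
θ = arccos(0.8716) ≈ 29.35°

29.35°


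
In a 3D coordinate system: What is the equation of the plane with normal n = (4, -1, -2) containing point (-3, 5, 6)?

The plane through P with normal n = (a, b, c) satisfies n·(r - P) = 0,
i.e. ax + by + cz = a·x₀ + b·y₀ + c·z₀.
d = 4·(-3) + (-1)·5 + (-2)·6
  = -12 - 5 - 12
  = -29
Equation: 4x - y - 2z = -29

4x - y - 2z = -29


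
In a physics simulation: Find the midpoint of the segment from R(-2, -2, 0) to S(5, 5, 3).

M = ((x₁+x₂)/2, (y₁+y₂)/2, (z₁+z₂)/2)
  = ((-2 + 5)/2, (-2 + 5)/2, (0 + 3)/2)
  = (3/2, 3/2, 3/2)
  = (1.5, 1.5, 1.5)

(1.5, 1.5, 1.5)


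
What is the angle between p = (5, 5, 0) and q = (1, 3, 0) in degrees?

p·q = 5·1 + 5·3 + 0·0 = 5 + 15 + 0 = 20
|p| = √(5² + 5² + 0²) = √50 ≈ 7.071
|q| = √(1² + 3² + 0²) = √10 ≈ 3.162
cos θ = (p·q)/(|p||q|) = 20/(7.071·3.162) ≈ 0.8944
θ = arccos(0.8944) ≈ 26.57°

26.57°


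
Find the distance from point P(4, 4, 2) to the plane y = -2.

distance = |a·x₀ + b·y₀ + c·z₀ - d| / √(a² + b² + c²)
  = |0·4 + 1·4 + 0·2 - (-2)| / √(0² + 1² + 0²)
  = |0 + 4 + 0 + 2| / √(0 + 1 + 0)
  = |6| / √1
  = 6 / 1
  ≈ 6

6


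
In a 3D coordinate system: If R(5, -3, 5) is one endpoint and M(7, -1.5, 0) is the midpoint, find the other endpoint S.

S = 2M - R
  = (2·7 - 5, 2·(-1.5) - (-3), 2·0 - 5)
  = (14 - 5, -3 + 3, 0 - 5)
  = (9, 0, -5)

(9, 0, -5)


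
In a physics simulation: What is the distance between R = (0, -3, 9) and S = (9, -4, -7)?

d = √[(x₂-x₁)² + (y₂-y₁)² + (z₂-z₁)²]
  = √[9² + (-1)² + (-16)²]
  = √[81 + 1 + 256]
  = √338
  ≈ 18.38

18.38


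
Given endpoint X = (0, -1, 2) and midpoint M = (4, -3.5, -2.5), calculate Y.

Y = 2M - X
  = (2·4 - 0, 2·(-3.5) - (-1), 2·(-2.5) - 2)
  = (8 + 0, -7 + 1, -5 - 2)
  = (8, -6, -7)

(8, -6, -7)


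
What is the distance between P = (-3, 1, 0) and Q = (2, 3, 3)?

d = √[(x₂-x₁)² + (y₂-y₁)² + (z₂-z₁)²]
  = √[5² + 2² + 3²]
  = √[25 + 4 + 9]
  = √38
  ≈ 6.164

6.164


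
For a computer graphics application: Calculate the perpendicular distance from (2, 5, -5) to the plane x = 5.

distance = |a·x₀ + b·y₀ + c·z₀ - d| / √(a² + b² + c²)
  = |1·2 + 0·5 + 0·(-5) - 5| / √(1² + 0² + 0²)
  = |2 + 0 + 0 - 5| / √(1 + 0 + 0)
  = |-3| / √1
  = 3 / 1
  ≈ 3

3


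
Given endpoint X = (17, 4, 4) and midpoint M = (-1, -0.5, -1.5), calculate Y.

Y = 2M - X
  = (2·(-1) - 17, 2·(-0.5) - 4, 2·(-1.5) - 4)
  = (-2 - 17, -1 - 4, -3 - 4)
  = (-19, -5, -7)

(-19, -5, -7)


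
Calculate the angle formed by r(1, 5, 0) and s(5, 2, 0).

r·s = 1·5 + 5·2 + 0·0 = 5 + 10 + 0 = 15
|r| = √(1² + 5² + 0²) = √26 ≈ 5.099
|s| = √(5² + 2² + 0²) = √29 ≈ 5.385
cos θ = (r·s)/(|r||s|) = 15/(5.099·5.385) ≈ 0.5463
θ = arccos(0.5463) ≈ 56.89°

56.89°


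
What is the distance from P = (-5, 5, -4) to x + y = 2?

distance = |a·x₀ + b·y₀ + c·z₀ - d| / √(a² + b² + c²)
  = |1·(-5) + 1·5 + 0·(-4) - 2| / √(1² + 1² + 0²)
  = |-5 + 5 + 0 - 2| / √(1 + 1 + 0)
  = |-2| / √2
  = 2 / 1.414
  ≈ 1.414

1.414
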